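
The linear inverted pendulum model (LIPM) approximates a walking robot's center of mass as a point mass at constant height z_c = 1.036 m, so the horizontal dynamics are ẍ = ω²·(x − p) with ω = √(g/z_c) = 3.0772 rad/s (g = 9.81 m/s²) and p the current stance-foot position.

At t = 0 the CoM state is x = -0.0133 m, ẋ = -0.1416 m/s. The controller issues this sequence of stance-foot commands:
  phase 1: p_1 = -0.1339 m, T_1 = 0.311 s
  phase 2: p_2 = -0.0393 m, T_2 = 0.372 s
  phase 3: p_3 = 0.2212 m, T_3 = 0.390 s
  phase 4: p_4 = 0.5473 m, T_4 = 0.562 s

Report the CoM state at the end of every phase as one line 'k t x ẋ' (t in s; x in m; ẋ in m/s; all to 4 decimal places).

1 0.3110 -0.0048 0.2004
2 0.6830 0.1123 0.4965
3 1.0730 0.2676 0.3931
4 1.6350 0.0827 -1.2072

phase 1: p=-0.1339, T=0.311, ωT=0.957009, cosh=1.493968, sinh=1.109929; start (x,ẋ)=(-0.013300, -0.141600) → end (x,ẋ)=(-0.004802, 0.200360)
phase 2: p=-0.0393, T=0.372, ωT=1.144718, cosh=1.729935, sinh=1.411622; start (x,ẋ)=(-0.004802, 0.200360) → end (x,ẋ)=(0.112292, 0.496465)
phase 3: p=0.2212, T=0.390, ωT=1.200108, cosh=1.810819, sinh=1.509657; start (x,ẋ)=(0.112292, 0.496465) → end (x,ẋ)=(0.267550, 0.393074)
phase 4: p=0.5473, T=0.562, ωT=1.729386, cosh=2.907294, sinh=2.729900; start (x,ẋ)=(0.267550, 0.393074) → end (x,ẋ)=(0.082697, -1.207240)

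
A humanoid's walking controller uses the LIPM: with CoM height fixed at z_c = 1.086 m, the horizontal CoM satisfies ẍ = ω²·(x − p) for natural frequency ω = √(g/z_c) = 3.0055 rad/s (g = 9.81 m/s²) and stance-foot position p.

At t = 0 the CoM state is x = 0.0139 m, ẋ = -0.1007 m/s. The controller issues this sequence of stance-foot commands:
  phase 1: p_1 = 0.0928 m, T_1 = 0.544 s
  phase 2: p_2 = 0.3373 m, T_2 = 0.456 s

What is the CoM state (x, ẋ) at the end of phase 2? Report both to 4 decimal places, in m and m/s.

x = -1.3113, ẋ = -4.7615

phase 1: p=0.0928, T=0.544, ωT=1.634992, cosh=2.662185, sinh=2.467232; start (x,ẋ)=(0.013900, -0.100700) → end (x,ẋ)=(-0.199912, -0.853146)
phase 2: p=0.3373, T=0.456, ωT=1.370508, cosh=2.095664, sinh=1.841686; start (x,ẋ)=(-0.199912, -0.853146) → end (x,ẋ)=(-1.311299, -4.761476)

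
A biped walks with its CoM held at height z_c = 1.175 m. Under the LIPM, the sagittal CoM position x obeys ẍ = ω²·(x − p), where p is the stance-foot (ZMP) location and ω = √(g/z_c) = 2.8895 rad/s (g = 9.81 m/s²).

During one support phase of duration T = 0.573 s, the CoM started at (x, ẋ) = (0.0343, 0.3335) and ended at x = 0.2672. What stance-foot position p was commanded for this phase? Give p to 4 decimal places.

ωT = 2.8895·0.573 = 1.655683; cosh(ωT) = 2.713810, sinh(ωT) = 2.522848
x(T) = p + (x₀−p)·cosh(ωT) + (ẋ₀/ω)·sinh(ωT) ⇒ p·(1 − cosh) = x(T) − x₀·cosh − (ẋ₀/ω)·sinh
numerator   = 0.2672 − (0.0343)·2.713810 − (0.3335/2.8895)·2.522848 = -0.117065
denominator = 1 − 2.713810 = -1.713810
p = -0.117065 / -1.713810 = 0.0683

p = 0.0683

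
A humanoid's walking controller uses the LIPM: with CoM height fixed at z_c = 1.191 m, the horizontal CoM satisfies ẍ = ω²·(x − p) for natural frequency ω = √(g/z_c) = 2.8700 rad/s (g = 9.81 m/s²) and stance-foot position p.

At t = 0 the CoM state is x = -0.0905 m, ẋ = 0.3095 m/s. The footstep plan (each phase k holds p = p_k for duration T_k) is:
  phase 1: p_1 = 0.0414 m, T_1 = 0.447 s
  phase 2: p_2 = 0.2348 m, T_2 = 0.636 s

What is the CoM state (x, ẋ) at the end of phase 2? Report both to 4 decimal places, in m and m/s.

phase 1: p=0.0414, T=0.447, ωT=1.282890, cosh=1.942142, sinh=1.664907; start (x,ẋ)=(-0.090500, 0.309500) → end (x,ẋ)=(-0.035225, -0.029163)
phase 2: p=0.2348, T=0.636, ωT=1.825320, cosh=3.182973, sinh=3.021807; start (x,ẋ)=(-0.035225, -0.029163) → end (x,ẋ)=(-0.655389, -2.434643)

x = -0.6554, ẋ = -2.4346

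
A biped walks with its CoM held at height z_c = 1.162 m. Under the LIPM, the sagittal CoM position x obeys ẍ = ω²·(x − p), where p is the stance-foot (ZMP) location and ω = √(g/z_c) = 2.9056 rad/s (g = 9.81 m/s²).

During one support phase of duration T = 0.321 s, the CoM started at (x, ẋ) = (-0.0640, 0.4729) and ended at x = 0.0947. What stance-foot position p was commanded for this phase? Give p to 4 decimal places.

p = -0.0296

ωT = 2.9056·0.321 = 0.932698; cosh(ωT) = 1.467423, sinh(ωT) = 1.073932
x(T) = p + (x₀−p)·cosh(ωT) + (ẋ₀/ω)·sinh(ωT) ⇒ p·(1 − cosh) = x(T) − x₀·cosh − (ẋ₀/ω)·sinh
numerator   = 0.0947 − (-0.0640)·1.467423 − (0.4729/2.9056)·1.073932 = 0.013828
denominator = 1 − 1.467423 = -0.467423
p = 0.013828 / -0.467423 = -0.0296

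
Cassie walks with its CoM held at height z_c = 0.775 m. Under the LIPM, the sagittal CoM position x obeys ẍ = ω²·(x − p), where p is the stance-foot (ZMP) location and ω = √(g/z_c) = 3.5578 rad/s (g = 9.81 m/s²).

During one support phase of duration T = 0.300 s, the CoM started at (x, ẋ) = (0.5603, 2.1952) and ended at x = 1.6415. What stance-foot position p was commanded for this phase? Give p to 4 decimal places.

p = 0.0964

ωT = 3.5578·0.300 = 1.067340; cosh(ωT) = 1.625779, sinh(ωT) = 1.281856
x(T) = p + (x₀−p)·cosh(ωT) + (ẋ₀/ω)·sinh(ωT) ⇒ p·(1 − cosh) = x(T) − x₀·cosh − (ẋ₀/ω)·sinh
numerator   = 1.6415 − (0.5603)·1.625779 − (2.1952/3.5578)·1.281856 = -0.060343
denominator = 1 − 1.625779 = -0.625779
p = -0.060343 / -0.625779 = 0.0964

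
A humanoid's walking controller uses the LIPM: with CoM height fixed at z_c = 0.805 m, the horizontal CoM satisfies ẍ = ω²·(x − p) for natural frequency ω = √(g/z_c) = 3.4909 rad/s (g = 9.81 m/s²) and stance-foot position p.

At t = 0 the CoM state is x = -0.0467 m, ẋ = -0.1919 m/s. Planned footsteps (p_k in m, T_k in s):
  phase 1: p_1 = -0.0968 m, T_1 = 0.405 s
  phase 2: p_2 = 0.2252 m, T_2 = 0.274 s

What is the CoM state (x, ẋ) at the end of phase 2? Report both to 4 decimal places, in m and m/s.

x = -0.2768, ẋ = -1.3549

phase 1: p=-0.0968, T=0.405, ωT=1.413814, cosh=2.177412, sinh=1.934198; start (x,ẋ)=(-0.046700, -0.191900) → end (x,ẋ)=(-0.094037, -0.079566)
phase 2: p=0.2252, T=0.274, ωT=0.956507, cosh=1.493411, sinh=1.109178; start (x,ẋ)=(-0.094037, -0.079566) → end (x,ẋ)=(-0.276833, -1.354921)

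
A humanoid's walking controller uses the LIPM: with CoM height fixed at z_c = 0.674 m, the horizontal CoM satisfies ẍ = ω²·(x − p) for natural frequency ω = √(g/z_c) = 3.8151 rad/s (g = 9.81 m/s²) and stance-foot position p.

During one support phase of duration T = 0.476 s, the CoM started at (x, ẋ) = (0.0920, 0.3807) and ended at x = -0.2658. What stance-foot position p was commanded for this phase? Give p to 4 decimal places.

ωT = 3.8151·0.476 = 1.815988; cosh(ωT) = 3.154911, sinh(ωT) = 2.992233
x(T) = p + (x₀−p)·cosh(ωT) + (ẋ₀/ω)·sinh(ωT) ⇒ p·(1 − cosh) = x(T) − x₀·cosh − (ẋ₀/ω)·sinh
numerator   = -0.2658 − (0.0920)·3.154911 − (0.3807/3.8151)·2.992233 = -0.854640
denominator = 1 − 3.154911 = -2.154911
p = -0.854640 / -2.154911 = 0.3966

p = 0.3966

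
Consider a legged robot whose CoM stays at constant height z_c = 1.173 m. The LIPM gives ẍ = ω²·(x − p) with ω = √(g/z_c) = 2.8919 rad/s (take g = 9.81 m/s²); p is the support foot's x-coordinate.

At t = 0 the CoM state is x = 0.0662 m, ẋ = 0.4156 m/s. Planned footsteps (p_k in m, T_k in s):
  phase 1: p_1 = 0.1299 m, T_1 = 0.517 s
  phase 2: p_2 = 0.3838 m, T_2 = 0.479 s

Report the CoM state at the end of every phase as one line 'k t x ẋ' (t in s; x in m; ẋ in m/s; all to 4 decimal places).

1 0.5170 0.2851 0.5832
2 0.9960 0.5519 0.7035

phase 1: p=0.1299, T=0.517, ωT=1.495112, cosh=2.342030, sinh=2.117807; start (x,ẋ)=(0.066200, 0.415600) → end (x,ẋ)=(0.285066, 0.583218)
phase 2: p=0.3838, T=0.479, ωT=1.385220, cosh=2.122987, sinh=1.872718; start (x,ẋ)=(0.285066, 0.583218) → end (x,ẋ)=(0.551867, 0.703451)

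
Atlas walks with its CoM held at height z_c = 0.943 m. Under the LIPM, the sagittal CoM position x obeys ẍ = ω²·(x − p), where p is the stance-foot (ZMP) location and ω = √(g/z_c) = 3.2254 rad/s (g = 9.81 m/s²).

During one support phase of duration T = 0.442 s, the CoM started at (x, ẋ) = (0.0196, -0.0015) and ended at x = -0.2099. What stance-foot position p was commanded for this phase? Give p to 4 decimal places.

ωT = 3.2254·0.442 = 1.425627; cosh(ωT) = 2.200411, sinh(ωT) = 1.960054
x(T) = p + (x₀−p)·cosh(ωT) + (ẋ₀/ω)·sinh(ωT) ⇒ p·(1 − cosh) = x(T) − x₀·cosh − (ẋ₀/ω)·sinh
numerator   = -0.2099 − (0.0196)·2.200411 − (-0.0015/3.2254)·1.960054 = -0.252117
denominator = 1 − 2.200411 = -1.200411
p = -0.252117 / -1.200411 = 0.2100

p = 0.2100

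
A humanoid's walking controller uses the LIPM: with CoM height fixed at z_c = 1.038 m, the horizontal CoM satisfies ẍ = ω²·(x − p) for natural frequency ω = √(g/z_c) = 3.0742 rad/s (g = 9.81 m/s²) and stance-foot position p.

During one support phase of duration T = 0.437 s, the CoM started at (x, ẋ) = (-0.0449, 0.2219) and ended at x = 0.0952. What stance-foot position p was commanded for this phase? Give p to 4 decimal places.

ωT = 3.0742·0.437 = 1.343425; cosh(ωT) = 2.046549, sinh(ωT) = 1.785599
x(T) = p + (x₀−p)·cosh(ωT) + (ẋ₀/ω)·sinh(ωT) ⇒ p·(1 − cosh) = x(T) − x₀·cosh − (ẋ₀/ω)·sinh
numerator   = 0.0952 − (-0.0449)·2.046549 − (0.2219/3.0742)·1.785599 = 0.058203
denominator = 1 − 2.046549 = -1.046549
p = 0.058203 / -1.046549 = -0.0556

p = -0.0556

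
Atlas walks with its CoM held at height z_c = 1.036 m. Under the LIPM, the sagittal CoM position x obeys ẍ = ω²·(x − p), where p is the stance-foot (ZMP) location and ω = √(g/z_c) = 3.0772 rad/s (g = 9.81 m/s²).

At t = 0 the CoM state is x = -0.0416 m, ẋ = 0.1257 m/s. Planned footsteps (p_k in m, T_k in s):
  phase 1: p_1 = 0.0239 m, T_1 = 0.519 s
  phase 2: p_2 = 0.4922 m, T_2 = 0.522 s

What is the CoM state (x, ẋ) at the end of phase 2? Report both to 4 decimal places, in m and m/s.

x = -1.0274, ẋ = -4.3737

phase 1: p=0.0239, T=0.519, ωT=1.597067, cosh=2.570508, sinh=2.368018; start (x,ẋ)=(-0.041600, 0.125700) → end (x,ẋ)=(-0.047737, -0.154177)
phase 2: p=0.4922, T=0.522, ωT=1.606298, cosh=2.592478, sinh=2.391849; start (x,ẋ)=(-0.047737, -0.154177) → end (x,ẋ)=(-1.027415, -4.373747)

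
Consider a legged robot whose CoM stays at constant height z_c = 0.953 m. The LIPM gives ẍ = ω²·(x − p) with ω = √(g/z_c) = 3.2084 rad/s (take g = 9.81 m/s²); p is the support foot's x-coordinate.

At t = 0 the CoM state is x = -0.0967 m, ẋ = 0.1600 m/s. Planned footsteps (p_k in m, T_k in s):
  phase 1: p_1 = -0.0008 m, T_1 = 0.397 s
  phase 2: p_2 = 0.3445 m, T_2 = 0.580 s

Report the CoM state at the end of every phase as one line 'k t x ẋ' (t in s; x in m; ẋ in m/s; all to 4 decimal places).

phase 1: p=-0.0008, T=0.397, ωT=1.273735, cosh=1.926981, sinh=1.647196; start (x,ẋ)=(-0.096700, 0.160000) → end (x,ẋ)=(-0.103453, -0.198501)
phase 2: p=0.3445, T=0.580, ωT=1.860872, cosh=3.292439, sinh=3.136902; start (x,ẋ)=(-0.103453, -0.198501) → end (x,ẋ)=(-1.324437, -5.161951)

1 0.3970 -0.1035 -0.1985
2 0.9770 -1.3244 -5.1620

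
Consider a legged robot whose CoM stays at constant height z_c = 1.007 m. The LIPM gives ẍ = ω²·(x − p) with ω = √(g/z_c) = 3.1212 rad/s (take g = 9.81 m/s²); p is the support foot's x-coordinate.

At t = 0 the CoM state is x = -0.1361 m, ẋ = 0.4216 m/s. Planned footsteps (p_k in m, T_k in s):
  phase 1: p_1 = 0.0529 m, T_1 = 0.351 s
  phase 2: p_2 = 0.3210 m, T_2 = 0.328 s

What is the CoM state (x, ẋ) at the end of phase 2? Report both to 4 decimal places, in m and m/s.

x = -0.3442, ẋ = -1.6542

phase 1: p=0.0529, T=0.351, ωT=1.095541, cosh=1.662580, sinh=1.328221; start (x,ẋ)=(-0.136100, 0.421600) → end (x,ẋ)=(-0.081916, -0.082583)
phase 2: p=0.3210, T=0.328, ωT=1.023754, cosh=1.571434, sinh=1.212190; start (x,ẋ)=(-0.081916, -0.082583) → end (x,ẋ)=(-0.344230, -1.654203)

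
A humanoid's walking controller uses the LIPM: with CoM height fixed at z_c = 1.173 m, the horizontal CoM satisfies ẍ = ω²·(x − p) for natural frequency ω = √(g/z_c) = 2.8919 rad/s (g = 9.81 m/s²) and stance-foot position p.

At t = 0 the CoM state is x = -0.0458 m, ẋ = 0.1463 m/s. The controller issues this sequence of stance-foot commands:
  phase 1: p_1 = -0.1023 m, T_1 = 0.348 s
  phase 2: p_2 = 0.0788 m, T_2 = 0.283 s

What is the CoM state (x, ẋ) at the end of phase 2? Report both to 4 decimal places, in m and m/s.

phase 1: p=-0.1023, T=0.348, ωT=1.006381, cosh=1.550611, sinh=1.185072; start (x,ẋ)=(-0.045800, 0.146300) → end (x,ẋ)=(0.045262, 0.420486)
phase 2: p=0.0788, T=0.283, ωT=0.818408, cosh=1.354010, sinh=0.912877; start (x,ẋ)=(0.045262, 0.420486) → end (x,ẋ)=(0.166122, 0.480804)

x = 0.1661, ẋ = 0.4808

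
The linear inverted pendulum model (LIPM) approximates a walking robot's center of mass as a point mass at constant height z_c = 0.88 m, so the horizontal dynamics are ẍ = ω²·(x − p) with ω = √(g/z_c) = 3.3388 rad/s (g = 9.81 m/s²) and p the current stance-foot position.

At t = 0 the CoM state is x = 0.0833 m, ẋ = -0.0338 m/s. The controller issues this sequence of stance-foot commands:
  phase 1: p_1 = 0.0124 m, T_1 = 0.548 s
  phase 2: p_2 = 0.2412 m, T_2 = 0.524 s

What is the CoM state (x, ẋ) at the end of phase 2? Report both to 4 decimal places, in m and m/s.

phase 1: p=0.0124, T=0.548, ωT=1.829662, cosh=3.196125, sinh=3.035657; start (x,ẋ)=(0.083300, -0.033800) → end (x,ẋ)=(0.208274, 0.610575)
phase 2: p=0.2412, T=0.524, ωT=1.749531, cosh=2.962880, sinh=2.789025; start (x,ẋ)=(0.208274, 0.610575) → end (x,ẋ)=(0.653680, 1.502454)

x = 0.6537, ẋ = 1.5025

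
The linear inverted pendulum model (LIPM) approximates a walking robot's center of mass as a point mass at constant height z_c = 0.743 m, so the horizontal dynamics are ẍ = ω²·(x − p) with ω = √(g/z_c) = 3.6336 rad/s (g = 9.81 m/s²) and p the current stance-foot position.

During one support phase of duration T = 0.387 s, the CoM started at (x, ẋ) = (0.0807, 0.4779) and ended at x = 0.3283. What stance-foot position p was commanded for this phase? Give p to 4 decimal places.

ωT = 3.6336·0.387 = 1.406203; cosh(ωT) = 2.162753, sinh(ωT) = 1.917681
x(T) = p + (x₀−p)·cosh(ωT) + (ẋ₀/ω)·sinh(ωT) ⇒ p·(1 − cosh) = x(T) − x₀·cosh − (ẋ₀/ω)·sinh
numerator   = 0.3283 − (0.0807)·2.162753 − (0.4779/3.6336)·1.917681 = -0.098452
denominator = 1 − 2.162753 = -1.162753
p = -0.098452 / -1.162753 = 0.0847

p = 0.0847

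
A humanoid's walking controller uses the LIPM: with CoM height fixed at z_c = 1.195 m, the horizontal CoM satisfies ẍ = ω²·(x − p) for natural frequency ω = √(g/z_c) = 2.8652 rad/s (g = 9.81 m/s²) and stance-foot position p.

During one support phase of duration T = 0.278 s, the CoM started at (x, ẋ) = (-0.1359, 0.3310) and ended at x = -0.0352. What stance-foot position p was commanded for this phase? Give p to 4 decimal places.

p = -0.1318

ωT = 2.8652·0.278 = 0.796526; cosh(ωT) = 1.334357, sinh(ωT) = 0.883465
x(T) = p + (x₀−p)·cosh(ωT) + (ẋ₀/ω)·sinh(ωT) ⇒ p·(1 − cosh) = x(T) − x₀·cosh − (ẋ₀/ω)·sinh
numerator   = -0.0352 − (-0.1359)·1.334357 − (0.3310/2.8652)·0.883465 = 0.044078
denominator = 1 − 1.334357 = -0.334357
p = 0.044078 / -0.334357 = -0.1318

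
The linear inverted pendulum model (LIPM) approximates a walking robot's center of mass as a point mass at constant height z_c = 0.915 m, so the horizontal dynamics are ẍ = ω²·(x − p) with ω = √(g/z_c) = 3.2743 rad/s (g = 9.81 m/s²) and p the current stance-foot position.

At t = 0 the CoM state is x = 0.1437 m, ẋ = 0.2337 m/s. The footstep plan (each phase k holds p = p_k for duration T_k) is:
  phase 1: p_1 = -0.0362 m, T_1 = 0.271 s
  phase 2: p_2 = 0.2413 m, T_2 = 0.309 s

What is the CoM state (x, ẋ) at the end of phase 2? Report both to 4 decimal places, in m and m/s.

phase 1: p=-0.0362, T=0.271, ωT=0.887335, cosh=1.420200, sinh=1.008449; start (x,ẋ)=(0.143700, 0.233700) → end (x,ẋ)=(0.291271, 0.925924)
phase 2: p=0.2413, T=0.309, ωT=1.011759, cosh=1.557006, sinh=1.193427; start (x,ẋ)=(0.291271, 0.925924) → end (x,ẋ)=(0.656589, 1.636939)

x = 0.6566, ẋ = 1.6369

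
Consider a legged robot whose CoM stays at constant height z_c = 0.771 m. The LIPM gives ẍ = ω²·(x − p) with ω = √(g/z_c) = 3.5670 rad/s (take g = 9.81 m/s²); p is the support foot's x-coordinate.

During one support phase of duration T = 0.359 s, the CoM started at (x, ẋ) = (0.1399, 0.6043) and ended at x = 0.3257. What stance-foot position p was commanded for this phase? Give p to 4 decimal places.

p = 0.2417

ωT = 3.5670·0.359 = 1.280553; cosh(ωT) = 1.938256, sinh(ωT) = 1.660373
x(T) = p + (x₀−p)·cosh(ωT) + (ẋ₀/ω)·sinh(ωT) ⇒ p·(1 − cosh) = x(T) − x₀·cosh − (ẋ₀/ω)·sinh
numerator   = 0.3257 − (0.1399)·1.938256 − (0.6043/3.5670)·1.660373 = -0.226753
denominator = 1 − 1.938256 = -0.938256
p = -0.226753 / -0.938256 = 0.2417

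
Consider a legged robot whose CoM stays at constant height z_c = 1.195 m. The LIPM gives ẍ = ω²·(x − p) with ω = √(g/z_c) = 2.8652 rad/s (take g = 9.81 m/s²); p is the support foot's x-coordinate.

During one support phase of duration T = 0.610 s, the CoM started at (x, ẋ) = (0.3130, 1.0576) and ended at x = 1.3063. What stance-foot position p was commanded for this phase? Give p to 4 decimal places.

ωT = 2.8652·0.610 = 1.747772; cosh(ωT) = 2.957979, sinh(ωT) = 2.783817
x(T) = p + (x₀−p)·cosh(ωT) + (ẋ₀/ω)·sinh(ωT) ⇒ p·(1 − cosh) = x(T) − x₀·cosh − (ẋ₀/ω)·sinh
numerator   = 1.3063 − (0.3130)·2.957979 − (1.0576/2.8652)·2.783817 = -0.647107
denominator = 1 − 2.957979 = -1.957979
p = -0.647107 / -1.957979 = 0.3305

p = 0.3305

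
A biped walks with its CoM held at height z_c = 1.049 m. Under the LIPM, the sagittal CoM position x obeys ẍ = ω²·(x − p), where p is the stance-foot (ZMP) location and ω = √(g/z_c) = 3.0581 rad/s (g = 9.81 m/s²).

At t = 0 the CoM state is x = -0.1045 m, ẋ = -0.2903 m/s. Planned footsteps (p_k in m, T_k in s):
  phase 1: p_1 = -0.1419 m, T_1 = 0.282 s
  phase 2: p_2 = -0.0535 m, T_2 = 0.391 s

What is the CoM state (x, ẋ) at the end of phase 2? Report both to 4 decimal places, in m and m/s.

phase 1: p=-0.1419, T=0.282, ωT=0.862384, cosh=1.395478, sinh=0.973324; start (x,ẋ)=(-0.104500, -0.290300) → end (x,ẋ)=(-0.182105, -0.293785)
phase 2: p=-0.0535, T=0.391, ωT=1.195717, cosh=1.804207, sinh=1.501720; start (x,ẋ)=(-0.182105, -0.293785) → end (x,ẋ)=(-0.429797, -1.120657)

x = -0.4298, ẋ = -1.1207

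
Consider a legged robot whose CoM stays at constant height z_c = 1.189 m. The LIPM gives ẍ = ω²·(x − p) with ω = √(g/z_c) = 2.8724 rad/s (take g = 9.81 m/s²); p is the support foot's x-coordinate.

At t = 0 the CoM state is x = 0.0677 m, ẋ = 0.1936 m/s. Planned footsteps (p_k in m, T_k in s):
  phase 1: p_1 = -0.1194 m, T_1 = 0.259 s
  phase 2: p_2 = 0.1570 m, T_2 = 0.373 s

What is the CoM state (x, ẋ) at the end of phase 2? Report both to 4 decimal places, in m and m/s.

x = 0.4977, ẋ = 1.1945

phase 1: p=-0.1194, T=0.259, ωT=0.743952, cosh=1.289733, sinh=0.814501; start (x,ẋ)=(0.067700, 0.193600) → end (x,ẋ)=(0.176807, 0.687426)
phase 2: p=0.1570, T=0.373, ωT=1.071405, cosh=1.631003, sinh=1.288476; start (x,ẋ)=(0.176807, 0.687426) → end (x,ẋ)=(0.497664, 1.194499)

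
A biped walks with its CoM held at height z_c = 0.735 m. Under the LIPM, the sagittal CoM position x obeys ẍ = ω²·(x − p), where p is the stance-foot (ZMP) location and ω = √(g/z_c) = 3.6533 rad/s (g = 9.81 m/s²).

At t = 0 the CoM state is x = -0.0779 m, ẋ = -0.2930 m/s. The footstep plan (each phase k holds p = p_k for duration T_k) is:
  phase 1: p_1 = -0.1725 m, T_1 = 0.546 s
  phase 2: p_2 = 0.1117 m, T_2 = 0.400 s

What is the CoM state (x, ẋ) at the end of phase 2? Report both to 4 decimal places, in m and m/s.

x = -0.3030, ẋ = -1.2945

phase 1: p=-0.1725, T=0.546, ωT=1.994702, cosh=3.743033, sinh=3.606978; start (x,ẋ)=(-0.077900, -0.293000) → end (x,ẋ)=(-0.107694, 0.149871)
phase 2: p=0.1117, T=0.400, ωT=1.461320, cosh=2.271789, sinh=2.039859; start (x,ẋ)=(-0.107694, 0.149871) → end (x,ẋ)=(-0.303035, -1.294496)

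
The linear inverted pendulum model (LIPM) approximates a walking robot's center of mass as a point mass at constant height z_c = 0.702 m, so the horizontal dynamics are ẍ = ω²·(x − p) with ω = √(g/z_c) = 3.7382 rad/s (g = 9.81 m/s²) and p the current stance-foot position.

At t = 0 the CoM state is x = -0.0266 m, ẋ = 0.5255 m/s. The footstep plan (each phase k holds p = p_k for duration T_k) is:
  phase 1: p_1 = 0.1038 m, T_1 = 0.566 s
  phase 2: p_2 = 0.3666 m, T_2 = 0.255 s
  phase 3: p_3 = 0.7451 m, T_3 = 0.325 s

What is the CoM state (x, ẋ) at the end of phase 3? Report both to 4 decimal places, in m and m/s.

x = -0.7454, ẋ = -5.0257

phase 1: p=0.1038, T=0.566, ωT=2.115821, cosh=4.208465, sinh=4.087931; start (x,ẋ)=(-0.026600, 0.525500) → end (x,ẋ)=(0.129680, 0.218840)
phase 2: p=0.3666, T=0.255, ωT=0.953241, cosh=1.489797, sinh=1.104307; start (x,ẋ)=(0.129680, 0.218840) → end (x,ẋ)=(0.078285, -0.652007)
phase 3: p=0.7451, T=0.325, ωT=1.214915, cosh=1.833371, sinh=1.536636; start (x,ẋ)=(0.078285, -0.652007) → end (x,ẋ)=(-0.745436, -5.025726)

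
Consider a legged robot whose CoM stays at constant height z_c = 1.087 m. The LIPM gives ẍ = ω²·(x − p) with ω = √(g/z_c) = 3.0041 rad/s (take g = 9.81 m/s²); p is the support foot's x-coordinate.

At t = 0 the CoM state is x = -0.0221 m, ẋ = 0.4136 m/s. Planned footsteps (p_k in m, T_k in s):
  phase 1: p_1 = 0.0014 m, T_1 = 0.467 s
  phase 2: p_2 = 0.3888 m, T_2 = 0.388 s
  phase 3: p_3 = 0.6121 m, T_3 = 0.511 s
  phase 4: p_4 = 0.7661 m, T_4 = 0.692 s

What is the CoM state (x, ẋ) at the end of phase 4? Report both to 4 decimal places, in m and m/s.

phase 1: p=0.0014, T=0.467, ωT=1.402915, cosh=2.156458, sinh=1.910579; start (x,ẋ)=(-0.022100, 0.413600) → end (x,ẋ)=(0.213769, 0.757031)
phase 2: p=0.3888, T=0.388, ωT=1.165591, cosh=1.759778, sinh=1.448040; start (x,ẋ)=(0.213769, 0.757031) → end (x,ẋ)=(0.445689, 0.570812)
phase 3: p=0.6121, T=0.511, ωT=1.535095, cosh=2.428601, sinh=2.213166; start (x,ẋ)=(0.445689, 0.570812) → end (x,ẋ)=(0.628480, 0.279879)
phase 4: p=0.7661, T=0.692, ωT=2.078837, cosh=4.060121, sinh=3.935046; start (x,ẋ)=(0.628480, 0.279879) → end (x,ẋ)=(0.573956, -0.490504)

x = 0.5740, ẋ = -0.4905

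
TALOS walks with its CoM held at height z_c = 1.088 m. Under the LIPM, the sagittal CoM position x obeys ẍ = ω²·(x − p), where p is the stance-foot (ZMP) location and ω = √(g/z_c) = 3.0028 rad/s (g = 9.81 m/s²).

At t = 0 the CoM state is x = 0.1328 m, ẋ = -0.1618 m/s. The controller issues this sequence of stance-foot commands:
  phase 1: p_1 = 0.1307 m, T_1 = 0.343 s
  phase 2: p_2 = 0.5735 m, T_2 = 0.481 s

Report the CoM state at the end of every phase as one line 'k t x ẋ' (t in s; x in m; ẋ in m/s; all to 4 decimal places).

1 0.3430 0.0682 -0.2478
2 0.8240 -0.7223 -3.5916

phase 1: p=0.1307, T=0.343, ωT=1.029960, cosh=1.578988, sinh=1.221967; start (x,ẋ)=(0.132800, -0.161800) → end (x,ẋ)=(0.068173, -0.247775)
phase 2: p=0.5735, T=0.481, ωT=1.444347, cosh=2.237491, sinh=2.001591; start (x,ẋ)=(0.068173, -0.247775) → end (x,ẋ)=(-0.722326, -3.591602)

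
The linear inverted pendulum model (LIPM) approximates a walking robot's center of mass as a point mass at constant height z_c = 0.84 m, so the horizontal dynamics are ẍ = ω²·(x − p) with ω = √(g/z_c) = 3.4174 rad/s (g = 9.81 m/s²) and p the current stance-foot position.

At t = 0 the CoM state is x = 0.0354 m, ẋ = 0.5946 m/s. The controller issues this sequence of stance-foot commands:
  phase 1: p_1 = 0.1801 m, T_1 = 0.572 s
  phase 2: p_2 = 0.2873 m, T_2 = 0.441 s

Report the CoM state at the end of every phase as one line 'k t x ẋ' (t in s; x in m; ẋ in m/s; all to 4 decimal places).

1 0.5720 0.2610 0.4306
2 1.0130 0.4953 0.8263

phase 1: p=0.1801, T=0.572, ωT=1.954753, cosh=3.601886, sinh=3.460287; start (x,ẋ)=(0.035400, 0.594600) → end (x,ẋ)=(0.260969, 0.430577)
phase 2: p=0.2873, T=0.441, ωT=1.507073, cosh=2.367530, sinh=2.145972; start (x,ẋ)=(0.260969, 0.430577) → end (x,ẋ)=(0.495344, 0.826303)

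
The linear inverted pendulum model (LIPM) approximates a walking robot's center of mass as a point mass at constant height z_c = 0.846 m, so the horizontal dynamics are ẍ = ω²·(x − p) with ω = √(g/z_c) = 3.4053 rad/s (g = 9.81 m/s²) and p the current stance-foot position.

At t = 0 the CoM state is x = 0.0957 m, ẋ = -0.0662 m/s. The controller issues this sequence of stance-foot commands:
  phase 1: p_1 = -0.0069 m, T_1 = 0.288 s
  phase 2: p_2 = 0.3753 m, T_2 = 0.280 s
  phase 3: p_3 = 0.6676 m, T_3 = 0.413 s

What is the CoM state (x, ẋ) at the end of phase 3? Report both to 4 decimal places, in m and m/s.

phase 1: p=-0.0069, T=0.288, ωT=0.980726, cosh=1.520715, sinh=1.145677; start (x,ẋ)=(0.095700, -0.066200) → end (x,ẋ)=(0.126853, 0.299610)
phase 2: p=0.3753, T=0.280, ωT=0.953484, cosh=1.490065, sinh=1.104669; start (x,ẋ)=(0.126853, 0.299610) → end (x,ẋ)=(0.102290, -0.488152)
phase 3: p=0.6676, T=0.413, ωT=1.406389, cosh=2.163109, sinh=1.918082; start (x,ẋ)=(0.102290, -0.488152) → end (x,ẋ)=(-0.830185, -4.748328)

x = -0.8302, ẋ = -4.7483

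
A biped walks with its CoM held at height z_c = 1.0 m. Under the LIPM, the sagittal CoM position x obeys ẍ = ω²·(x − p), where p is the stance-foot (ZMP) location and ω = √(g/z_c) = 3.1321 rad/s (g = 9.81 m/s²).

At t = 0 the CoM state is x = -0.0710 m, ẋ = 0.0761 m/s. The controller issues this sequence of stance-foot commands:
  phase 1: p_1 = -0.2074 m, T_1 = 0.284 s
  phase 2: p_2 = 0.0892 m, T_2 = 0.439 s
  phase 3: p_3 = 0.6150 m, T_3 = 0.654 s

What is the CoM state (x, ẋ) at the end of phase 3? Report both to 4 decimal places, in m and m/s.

phase 1: p=-0.2074, T=0.284, ωT=0.889516, cosh=1.422403, sinh=1.011549; start (x,ẋ)=(-0.071000, 0.076100) → end (x,ẋ)=(0.011193, 0.540397)
phase 2: p=0.0892, T=0.439, ωT=1.374992, cosh=2.103943, sinh=1.851102; start (x,ẋ)=(0.011193, 0.540397) → end (x,ẋ)=(0.244458, 0.684695)
phase 3: p=0.6150, T=0.654, ωT=2.048393, cosh=3.942187, sinh=3.813245; start (x,ẋ)=(0.244458, 0.684695) → end (x,ẋ)=(-0.012148, -1.726358)

x = -0.0121, ẋ = -1.7264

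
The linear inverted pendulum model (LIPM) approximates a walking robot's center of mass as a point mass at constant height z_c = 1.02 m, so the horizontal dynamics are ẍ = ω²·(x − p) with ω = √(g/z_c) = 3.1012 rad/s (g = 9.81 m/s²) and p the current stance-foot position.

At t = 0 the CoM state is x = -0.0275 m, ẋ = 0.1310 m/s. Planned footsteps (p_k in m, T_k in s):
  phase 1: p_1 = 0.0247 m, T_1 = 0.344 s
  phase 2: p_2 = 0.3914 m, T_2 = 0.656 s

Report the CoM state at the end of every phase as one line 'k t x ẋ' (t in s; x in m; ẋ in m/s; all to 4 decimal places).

phase 1: p=0.0247, T=0.344, ωT=1.066813, cosh=1.625103, sinh=1.280999; start (x,ẋ)=(-0.027500, 0.131000) → end (x,ẋ)=(-0.006019, 0.005517)
phase 2: p=0.3914, T=0.656, ωT=2.034387, cosh=3.889162, sinh=3.758402; start (x,ẋ)=(-0.006019, 0.005517) → end (x,ẋ)=(-1.147540, -4.610680)

1 0.3440 -0.0060 0.0055
2 1.0000 -1.1475 -4.6107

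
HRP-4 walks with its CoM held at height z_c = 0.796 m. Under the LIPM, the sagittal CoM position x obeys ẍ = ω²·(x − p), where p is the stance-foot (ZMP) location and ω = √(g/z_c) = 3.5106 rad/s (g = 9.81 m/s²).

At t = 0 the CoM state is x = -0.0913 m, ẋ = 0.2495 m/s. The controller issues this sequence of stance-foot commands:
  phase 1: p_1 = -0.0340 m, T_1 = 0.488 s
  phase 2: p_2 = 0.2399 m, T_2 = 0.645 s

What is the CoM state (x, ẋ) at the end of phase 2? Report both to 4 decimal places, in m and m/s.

phase 1: p=-0.0340, T=0.488, ωT=1.713173, cosh=2.863412, sinh=2.683119; start (x,ẋ)=(-0.091300, 0.249500) → end (x,ẋ)=(-0.007383, 0.174692)
phase 2: p=0.2399, T=0.645, ωT=2.264337, cosh=4.864320, sinh=4.760421; start (x,ẋ)=(-0.007383, 0.174692) → end (x,ẋ)=(-0.726079, -3.282818)

x = -0.7261, ẋ = -3.2828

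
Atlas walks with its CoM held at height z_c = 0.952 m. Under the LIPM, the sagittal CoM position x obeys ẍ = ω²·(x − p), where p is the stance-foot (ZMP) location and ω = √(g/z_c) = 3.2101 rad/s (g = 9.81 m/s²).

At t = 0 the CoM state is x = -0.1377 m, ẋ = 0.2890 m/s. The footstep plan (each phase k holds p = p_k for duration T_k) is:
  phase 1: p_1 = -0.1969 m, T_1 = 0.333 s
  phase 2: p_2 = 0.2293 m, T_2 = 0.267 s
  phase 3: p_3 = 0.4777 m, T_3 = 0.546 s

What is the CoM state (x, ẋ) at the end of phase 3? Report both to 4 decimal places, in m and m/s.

phase 1: p=-0.1969, T=0.333, ωT=1.068963, cosh=1.627861, sinh=1.284497; start (x,ẋ)=(-0.137700, 0.289000) → end (x,ẋ)=(0.015111, 0.714555)
phase 2: p=0.2293, T=0.267, ωT=0.857097, cosh=1.390351, sinh=0.965959; start (x,ẋ)=(0.015111, 0.714555) → end (x,ẋ)=(0.146520, 0.329319)
phase 3: p=0.4777, T=0.546, ωT=1.752715, cosh=2.971774, sinh=2.798471; start (x,ẋ)=(0.146520, 0.329319) → end (x,ẋ)=(-0.219402, -1.996453)

x = -0.2194, ẋ = -1.9965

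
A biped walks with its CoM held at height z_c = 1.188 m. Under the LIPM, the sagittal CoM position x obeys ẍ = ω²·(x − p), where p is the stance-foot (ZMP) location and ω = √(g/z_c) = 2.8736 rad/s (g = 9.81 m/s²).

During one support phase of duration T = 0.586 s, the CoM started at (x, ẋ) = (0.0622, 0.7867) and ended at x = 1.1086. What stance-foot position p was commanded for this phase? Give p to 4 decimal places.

ωT = 2.8736·0.586 = 1.683930; cosh(ωT) = 2.786162, sinh(ωT) = 2.600519
x(T) = p + (x₀−p)·cosh(ωT) + (ẋ₀/ω)·sinh(ωT) ⇒ p·(1 − cosh) = x(T) − x₀·cosh − (ẋ₀/ω)·sinh
numerator   = 1.1086 − (0.0622)·2.786162 − (0.7867/2.8736)·2.600519 = 0.223361
denominator = 1 − 2.786162 = -1.786162
p = 0.223361 / -1.786162 = -0.1251

p = -0.1251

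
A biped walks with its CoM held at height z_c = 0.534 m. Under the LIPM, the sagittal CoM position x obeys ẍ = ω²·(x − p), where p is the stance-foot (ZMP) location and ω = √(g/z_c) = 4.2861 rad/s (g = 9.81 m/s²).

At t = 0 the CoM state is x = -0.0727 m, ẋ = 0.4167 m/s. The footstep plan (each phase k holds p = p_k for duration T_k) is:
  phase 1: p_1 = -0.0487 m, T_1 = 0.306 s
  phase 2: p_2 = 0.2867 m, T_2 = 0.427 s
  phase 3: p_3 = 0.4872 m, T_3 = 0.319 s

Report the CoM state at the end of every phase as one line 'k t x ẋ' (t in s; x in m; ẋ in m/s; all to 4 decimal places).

1 0.3060 0.0709 0.6524
2 0.7330 0.0589 -0.7234
3 1.0520 -0.7176 -4.8803

phase 1: p=-0.0487, T=0.306, ωT=1.311547, cosh=1.990657, sinh=1.721254; start (x,ẋ)=(-0.072700, 0.416700) → end (x,ẋ)=(0.070867, 0.652447)
phase 2: p=0.2867, T=0.427, ωT=1.830165, cosh=3.197650, sinh=3.037263; start (x,ẋ)=(0.070867, 0.652447) → end (x,ẋ)=(0.058885, -0.723423)
phase 3: p=0.4872, T=0.319, ωT=1.367266, cosh=2.089704, sinh=1.834902; start (x,ẋ)=(0.058885, -0.723423) → end (x,ẋ)=(-0.717553, -4.880254)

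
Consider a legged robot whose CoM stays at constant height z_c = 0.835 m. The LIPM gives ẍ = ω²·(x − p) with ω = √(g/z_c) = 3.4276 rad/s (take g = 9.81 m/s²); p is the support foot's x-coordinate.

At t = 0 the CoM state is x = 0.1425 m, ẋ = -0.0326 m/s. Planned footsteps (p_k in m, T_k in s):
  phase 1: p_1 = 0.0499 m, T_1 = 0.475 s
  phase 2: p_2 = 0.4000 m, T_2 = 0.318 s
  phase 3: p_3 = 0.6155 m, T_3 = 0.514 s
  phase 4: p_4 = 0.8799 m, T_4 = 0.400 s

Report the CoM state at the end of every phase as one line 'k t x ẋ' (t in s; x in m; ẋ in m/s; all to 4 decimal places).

phase 1: p=0.0499, T=0.475, ωT=1.628110, cosh=2.645269, sinh=2.448969; start (x,ẋ)=(0.142500, -0.032600) → end (x,ẋ)=(0.271560, 0.691056)
phase 2: p=0.4000, T=0.318, ωT=1.089977, cosh=1.655215, sinh=1.318990; start (x,ẋ)=(0.271560, 0.691056) → end (x,ẋ)=(0.453332, 0.563172)
phase 3: p=0.6155, T=0.514, ωT=1.761786, cosh=2.997284, sinh=2.825546; start (x,ẋ)=(0.453332, 0.563172) → end (x,ẋ)=(0.593689, 0.117418)
phase 4: p=0.8799, T=0.400, ωT=1.371040, cosh=2.096644, sinh=1.842801; start (x,ẋ)=(0.593689, 0.117418) → end (x,ẋ)=(0.342945, -1.561638)

1 0.4750 0.2716 0.6911
2 0.7930 0.4533 0.5632
3 1.3070 0.5937 0.1174
4 1.7070 0.3429 -1.5616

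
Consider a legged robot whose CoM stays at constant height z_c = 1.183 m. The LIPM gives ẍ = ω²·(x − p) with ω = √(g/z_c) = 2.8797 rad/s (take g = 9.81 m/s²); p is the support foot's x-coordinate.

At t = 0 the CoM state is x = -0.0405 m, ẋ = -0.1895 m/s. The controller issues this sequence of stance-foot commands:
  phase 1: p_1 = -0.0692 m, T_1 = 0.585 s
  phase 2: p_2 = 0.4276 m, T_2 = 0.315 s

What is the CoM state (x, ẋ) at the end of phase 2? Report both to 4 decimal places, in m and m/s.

phase 1: p=-0.0692, T=0.585, ωT=1.684624, cosh=2.787970, sinh=2.602456; start (x,ẋ)=(-0.040500, -0.189500) → end (x,ẋ)=(-0.160441, -0.313234)
phase 2: p=0.4276, T=0.315, ωT=0.907106, cosh=1.440417, sinh=1.036726; start (x,ẋ)=(-0.160441, -0.313234) → end (x,ẋ)=(-0.532192, -2.206760)

x = -0.5322, ẋ = -2.2068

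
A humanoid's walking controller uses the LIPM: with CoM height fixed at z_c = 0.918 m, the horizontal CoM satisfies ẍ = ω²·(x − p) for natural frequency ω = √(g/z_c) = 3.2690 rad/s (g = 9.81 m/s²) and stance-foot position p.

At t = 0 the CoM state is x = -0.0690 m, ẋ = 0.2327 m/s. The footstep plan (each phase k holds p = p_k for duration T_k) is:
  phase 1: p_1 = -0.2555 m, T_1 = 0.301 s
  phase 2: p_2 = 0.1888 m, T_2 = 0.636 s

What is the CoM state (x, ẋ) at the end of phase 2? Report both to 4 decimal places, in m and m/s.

x = 1.1434, ẋ = 3.2847

phase 1: p=-0.2555, T=0.301, ωT=0.983969, cosh=1.524438, sinh=1.150614; start (x,ẋ)=(-0.069000, 0.232700) → end (x,ẋ)=(0.110713, 1.056230)
phase 2: p=0.1888, T=0.636, ωT=2.079084, cosh=4.061092, sinh=3.936048; start (x,ẋ)=(0.110713, 1.056230) → end (x,ẋ)=(1.143437, 3.284706)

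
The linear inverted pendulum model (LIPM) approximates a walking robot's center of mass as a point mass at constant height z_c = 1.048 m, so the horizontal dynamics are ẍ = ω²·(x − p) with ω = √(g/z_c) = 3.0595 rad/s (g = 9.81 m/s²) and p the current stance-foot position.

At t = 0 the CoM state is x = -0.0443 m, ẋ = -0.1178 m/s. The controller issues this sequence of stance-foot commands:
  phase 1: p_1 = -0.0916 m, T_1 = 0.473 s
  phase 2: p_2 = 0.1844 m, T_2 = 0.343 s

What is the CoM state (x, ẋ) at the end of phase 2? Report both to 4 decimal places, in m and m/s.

x = -0.2011, ẋ = -0.9054

phase 1: p=-0.0916, T=0.473, ωT=1.447143, cosh=2.243098, sinh=2.007857; start (x,ẋ)=(-0.044300, -0.117800) → end (x,ẋ)=(-0.062810, 0.026329)
phase 2: p=0.1844, T=0.343, ωT=1.049408, cosh=1.603053, sinh=1.252908; start (x,ẋ)=(-0.062810, 0.026329) → end (x,ẋ)=(-0.201109, -0.905417)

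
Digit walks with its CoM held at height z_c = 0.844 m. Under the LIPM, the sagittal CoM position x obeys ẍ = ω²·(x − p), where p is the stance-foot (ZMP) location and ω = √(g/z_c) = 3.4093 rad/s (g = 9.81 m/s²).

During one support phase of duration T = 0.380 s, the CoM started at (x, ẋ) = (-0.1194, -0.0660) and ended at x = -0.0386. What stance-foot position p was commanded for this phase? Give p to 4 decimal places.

ωT = 3.4093·0.380 = 1.295534; cosh(ωT) = 1.963349, sinh(ωT) = 1.689597
x(T) = p + (x₀−p)·cosh(ωT) + (ẋ₀/ω)·sinh(ωT) ⇒ p·(1 − cosh) = x(T) − x₀·cosh − (ẋ₀/ω)·sinh
numerator   = -0.0386 − (-0.1194)·1.963349 − (-0.0660/3.4093)·1.689597 = 0.228532
denominator = 1 − 1.963349 = -0.963349
p = 0.228532 / -0.963349 = -0.2372

p = -0.2372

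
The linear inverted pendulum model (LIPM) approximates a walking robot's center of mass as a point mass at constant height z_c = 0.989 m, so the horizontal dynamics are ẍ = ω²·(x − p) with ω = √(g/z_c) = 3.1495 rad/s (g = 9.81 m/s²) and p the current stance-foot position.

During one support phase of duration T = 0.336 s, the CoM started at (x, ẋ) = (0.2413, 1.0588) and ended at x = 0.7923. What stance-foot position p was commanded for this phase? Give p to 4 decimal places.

p = 0.0377

ωT = 3.1495·0.336 = 1.058232; cosh(ωT) = 1.614171, sinh(ωT) = 1.267102
x(T) = p + (x₀−p)·cosh(ωT) + (ẋ₀/ω)·sinh(ωT) ⇒ p·(1 − cosh) = x(T) − x₀·cosh − (ẋ₀/ω)·sinh
numerator   = 0.7923 − (0.2413)·1.614171 − (1.0588/3.1495)·1.267102 = -0.023174
denominator = 1 − 1.614171 = -0.614171
p = -0.023174 / -0.614171 = 0.0377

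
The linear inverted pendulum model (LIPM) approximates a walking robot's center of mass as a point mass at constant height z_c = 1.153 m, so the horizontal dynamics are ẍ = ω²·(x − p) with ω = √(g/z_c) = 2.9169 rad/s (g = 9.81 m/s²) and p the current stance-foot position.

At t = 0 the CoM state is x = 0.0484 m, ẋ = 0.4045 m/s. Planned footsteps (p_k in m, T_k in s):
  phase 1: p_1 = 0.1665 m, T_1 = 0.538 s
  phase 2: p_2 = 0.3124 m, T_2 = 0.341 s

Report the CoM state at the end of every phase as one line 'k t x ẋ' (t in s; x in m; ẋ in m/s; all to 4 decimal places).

1 0.5380 0.1892 0.2221
2 0.8790 0.2119 -0.0781

phase 1: p=0.1665, T=0.538, ωT=1.569292, cosh=2.505720, sinh=2.297527; start (x,ẋ)=(0.048400, 0.404500) → end (x,ẋ)=(0.189183, 0.222098)
phase 2: p=0.3124, T=0.341, ωT=0.994663, cosh=1.536830, sinh=1.166982; start (x,ẋ)=(0.189183, 0.222098) → end (x,ẋ)=(0.211893, -0.078099)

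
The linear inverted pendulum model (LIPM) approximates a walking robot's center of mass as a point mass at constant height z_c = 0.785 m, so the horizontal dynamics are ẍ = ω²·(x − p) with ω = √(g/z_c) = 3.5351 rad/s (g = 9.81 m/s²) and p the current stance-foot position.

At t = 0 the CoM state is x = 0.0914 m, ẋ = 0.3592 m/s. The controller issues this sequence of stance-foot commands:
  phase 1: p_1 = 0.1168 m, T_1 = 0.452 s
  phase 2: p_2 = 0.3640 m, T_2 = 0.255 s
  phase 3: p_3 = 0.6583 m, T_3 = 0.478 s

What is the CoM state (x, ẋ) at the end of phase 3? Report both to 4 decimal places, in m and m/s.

x = 0.6875, ẋ = 0.3677

phase 1: p=0.1168, T=0.452, ωT=1.597865, cosh=2.572399, sinh=2.370071; start (x,ẋ)=(0.091400, 0.359200) → end (x,ẋ)=(0.292283, 0.711193)
phase 2: p=0.3640, T=0.255, ωT=0.901451, cosh=1.434577, sinh=1.028596; start (x,ẋ)=(0.292283, 0.711193) → end (x,ẋ)=(0.468050, 0.759485)
phase 3: p=0.6583, T=0.478, ωT=1.689778, cosh=2.801419, sinh=2.616858; start (x,ẋ)=(0.468050, 0.759485) → end (x,ẋ)=(0.687539, 0.367660)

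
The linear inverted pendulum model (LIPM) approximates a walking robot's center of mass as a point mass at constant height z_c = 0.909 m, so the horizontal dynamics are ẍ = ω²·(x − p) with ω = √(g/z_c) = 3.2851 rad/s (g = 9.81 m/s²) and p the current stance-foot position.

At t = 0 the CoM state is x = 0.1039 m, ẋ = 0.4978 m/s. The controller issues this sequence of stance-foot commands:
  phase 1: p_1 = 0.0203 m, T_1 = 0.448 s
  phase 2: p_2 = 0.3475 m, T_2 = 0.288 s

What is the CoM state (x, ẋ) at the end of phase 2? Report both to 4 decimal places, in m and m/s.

phase 1: p=0.0203, T=0.448, ωT=1.471725, cosh=2.293136, sinh=2.063607; start (x,ẋ)=(0.103900, 0.497800) → end (x,ẋ)=(0.524710, 1.708261)
phase 2: p=0.3475, T=0.288, ωT=0.946109, cosh=1.481958, sinh=1.093709; start (x,ẋ)=(0.524710, 1.708261) → end (x,ẋ)=(1.178850, 3.168277)

x = 1.1788, ẋ = 3.1683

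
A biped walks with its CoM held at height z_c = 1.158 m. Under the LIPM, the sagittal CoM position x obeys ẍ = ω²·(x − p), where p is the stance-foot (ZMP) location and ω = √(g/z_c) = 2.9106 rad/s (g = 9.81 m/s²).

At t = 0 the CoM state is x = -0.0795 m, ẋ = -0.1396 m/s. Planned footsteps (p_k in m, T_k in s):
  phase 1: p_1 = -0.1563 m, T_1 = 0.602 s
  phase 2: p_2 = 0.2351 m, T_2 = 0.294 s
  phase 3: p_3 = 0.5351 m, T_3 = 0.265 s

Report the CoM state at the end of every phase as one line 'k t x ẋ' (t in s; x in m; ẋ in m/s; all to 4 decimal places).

phase 1: p=-0.1563, T=0.602, ωT=1.752181, cosh=2.970282, sinh=2.796886; start (x,ẋ)=(-0.079500, -0.139600) → end (x,ẋ)=(-0.062328, 0.210548)
phase 2: p=0.2351, T=0.294, ωT=0.855716, cosh=1.389019, sinh=0.964040; start (x,ẋ)=(-0.062328, 0.210548) → end (x,ẋ)=(-0.108297, -0.542110)
phase 3: p=0.5351, T=0.265, ωT=0.771309, cosh=1.312501, sinh=0.850094; start (x,ẋ)=(-0.108297, -0.542110) → end (x,ẋ)=(-0.467692, -2.303465)

1 0.6020 -0.0623 0.2105
2 0.8960 -0.1083 -0.5421
3 1.1610 -0.4677 -2.3035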